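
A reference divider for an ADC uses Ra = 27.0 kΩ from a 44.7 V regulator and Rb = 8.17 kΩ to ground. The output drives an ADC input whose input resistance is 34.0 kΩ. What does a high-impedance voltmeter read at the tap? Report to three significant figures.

V_out ≈ 8.77 V

The load sits in parallel with Rb: Rb‖R_L = (8.17 × 34.0) / (8.17 + 34.0) = 6.587 kΩ.
V_out = 44.7 × 6.587 / (27.0 + 6.587) = 44.7 × 6.587/33.59 = 8.77 V.
(Unloaded it would have been 10.4 V.)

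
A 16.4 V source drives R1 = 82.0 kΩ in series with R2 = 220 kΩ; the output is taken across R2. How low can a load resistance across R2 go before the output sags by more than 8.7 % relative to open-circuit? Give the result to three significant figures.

Output resistance R_th = R1‖R2 = (82.0 × 220)/302.0 = 59.74 kΩ.
The fractional drop is R_th/(R_th + R_L); requiring this ≤ 0.0870 gives R_L ≥ R_th(1/0.0870 − 1) = 59.74 × 10.49 = 627 kΩ.

R_L(min) ≈ 627 kΩ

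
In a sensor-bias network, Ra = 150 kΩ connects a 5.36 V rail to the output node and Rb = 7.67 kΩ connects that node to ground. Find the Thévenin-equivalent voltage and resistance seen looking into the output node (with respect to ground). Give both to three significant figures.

V_th is the open-circuit tap voltage: 5.36 × 7.67/(150 + 7.67) = 0.261 V.
With the supply zeroed, Ra and Rb appear in parallel from the tap: R_th = Ra‖Rb = (150 × 7.67)/157.7 = 7.30 kΩ.

V_th = 0.261 V, R_th = 7.30 kΩ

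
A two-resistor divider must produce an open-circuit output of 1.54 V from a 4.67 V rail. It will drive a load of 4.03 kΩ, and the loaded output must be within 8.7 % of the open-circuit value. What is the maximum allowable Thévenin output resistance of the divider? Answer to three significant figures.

Loading drop = R_th/(R_th + R_L) ≤ 0.0870, so R_th ≤ R_L · ε/(1−ε) = 4.03 kΩ × 0.0870/0.9130 = 384 Ω.

R_th ≤ 384 Ω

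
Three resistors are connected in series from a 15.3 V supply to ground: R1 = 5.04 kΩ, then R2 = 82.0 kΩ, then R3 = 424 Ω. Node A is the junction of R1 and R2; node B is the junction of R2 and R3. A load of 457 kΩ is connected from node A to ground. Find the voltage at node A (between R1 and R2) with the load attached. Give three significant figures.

Below node A the series string R2+R3 = 82420 Ω sits in parallel with the 457000 Ω load: 69830 Ω.
V_A = 15.3 × 69830/(5040 + 69830) = 14.3 V.

V ≈ 14.3 V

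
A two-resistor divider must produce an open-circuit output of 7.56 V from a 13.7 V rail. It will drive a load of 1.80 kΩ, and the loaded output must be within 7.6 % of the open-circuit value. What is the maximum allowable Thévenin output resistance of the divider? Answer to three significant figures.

R_th ≤ 148 Ω

Loading drop = R_th/(R_th + R_L) ≤ 0.0760, so R_th ≤ R_L · ε/(1−ε) = 1.80 kΩ × 0.0760/0.9240 = 148 Ω.
(Any R1, R2 with R2/(R1+R2) = 0.552 and R1‖R2 ≤ 148 Ω will meet the spec.)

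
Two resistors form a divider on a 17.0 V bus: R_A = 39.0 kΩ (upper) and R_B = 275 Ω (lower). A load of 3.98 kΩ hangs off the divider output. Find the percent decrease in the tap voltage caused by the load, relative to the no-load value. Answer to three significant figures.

The divider's output (Thévenin) resistance is R_A‖R_B = 273.1 Ω.
Fractional drop under load = R_th/(R_th + R_L) = 273.1 / (273.1 + 3980) = 0.06421.
So the output falls by 6.42 %.

6.42 %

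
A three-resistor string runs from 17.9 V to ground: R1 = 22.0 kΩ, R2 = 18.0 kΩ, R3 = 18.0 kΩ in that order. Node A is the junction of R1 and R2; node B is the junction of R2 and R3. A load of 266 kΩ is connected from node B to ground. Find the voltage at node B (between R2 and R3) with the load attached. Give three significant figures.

V ≈ 5.31 V

At node B, R3 is in parallel with the load: R3‖R_L = 16.86 kΩ.
Below node A the resistance is R2 + (R3‖R_L) = 34.86 kΩ, so V_A = 17.9 × 34.86/56.86 = 10.97 V.
Then V_B = V_A × (R3‖R_L)/(R2 + R3‖R_L) = 10.97 × 16.86/34.86 = 5.31 V.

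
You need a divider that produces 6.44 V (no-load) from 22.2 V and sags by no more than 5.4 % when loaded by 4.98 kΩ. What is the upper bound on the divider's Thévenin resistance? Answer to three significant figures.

R_th ≤ 284 Ω

Loading drop = R_th/(R_th + R_L) ≤ 0.0540, so R_th ≤ R_L · ε/(1−ε) = 4.98 kΩ × 0.0540/0.9460 = 284 Ω.
(Any R1, R2 with R2/(R1+R2) = 0.290 and R1‖R2 ≤ 284 Ω will meet the spec.)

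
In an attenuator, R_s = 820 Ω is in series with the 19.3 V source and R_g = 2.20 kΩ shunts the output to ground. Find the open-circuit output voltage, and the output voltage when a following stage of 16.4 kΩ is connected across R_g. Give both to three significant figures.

Open-circuit: V = 19.3 × 2200/(820 + 2200) = 14.1 V.
With the load, R_g becomes R_g‖R_L = 1940 Ω, so V = 19.3 × 1940/2760 = 13.6 V.

Unloaded: 14.1 V; loaded: 13.6 V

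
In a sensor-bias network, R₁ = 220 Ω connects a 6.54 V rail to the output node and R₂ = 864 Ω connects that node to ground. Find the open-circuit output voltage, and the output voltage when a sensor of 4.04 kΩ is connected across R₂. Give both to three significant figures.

Unloaded: 5.21 V; loaded: 5.00 V

Open-circuit: V = 6.54 × 864/(220 + 864) = 5.21 V.
With the load, R₂ becomes R₂‖R_L = 711.8 Ω, so V = 6.54 × 711.8/931.8 = 5.00 V.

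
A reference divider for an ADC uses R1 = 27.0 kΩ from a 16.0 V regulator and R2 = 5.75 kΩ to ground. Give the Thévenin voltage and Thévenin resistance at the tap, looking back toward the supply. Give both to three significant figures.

V_th is the open-circuit tap voltage: 16.0 × 5.75/(27.0 + 5.75) = 2.81 V.
With the supply zeroed, R1 and R2 appear in parallel from the tap: R_th = R1‖R2 = (27.0 × 5.75)/32.75 = 4.74 kΩ.

V_th = 2.81 V, R_th = 4.74 kΩ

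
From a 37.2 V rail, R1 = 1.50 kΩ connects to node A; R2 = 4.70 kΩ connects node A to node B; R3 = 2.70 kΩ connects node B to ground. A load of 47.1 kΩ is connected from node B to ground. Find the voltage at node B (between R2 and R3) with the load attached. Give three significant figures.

V ≈ 10.9 V

At node B, R3 is in parallel with the load: R3‖R_L = 2.554 kΩ.
Below node A the resistance is R2 + (R3‖R_L) = 7.254 kΩ, so V_A = 37.2 × 7.254/8.754 = 30.83 V.
Then V_B = V_A × (R3‖R_L)/(R2 + R3‖R_L) = 30.83 × 2.554/7.254 = 10.9 V.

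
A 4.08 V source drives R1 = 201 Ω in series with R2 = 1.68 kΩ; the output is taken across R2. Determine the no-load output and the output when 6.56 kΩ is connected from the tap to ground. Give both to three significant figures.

Open-circuit: V = 4.08 × 1680/(201 + 1680) = 3.64 V.
With the load, R2 becomes R2‖R_L = 1337 Ω, so V = 4.08 × 1337/1538 = 3.55 V.

Unloaded: 3.64 V; loaded: 3.55 V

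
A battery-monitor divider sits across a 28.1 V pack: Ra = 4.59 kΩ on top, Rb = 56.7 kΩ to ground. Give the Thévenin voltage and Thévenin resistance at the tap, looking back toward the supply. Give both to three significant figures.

V_th is the open-circuit tap voltage: 28.1 × 56.7/(4.59 + 56.7) = 26.0 V.
With the supply zeroed, Ra and Rb appear in parallel from the tap: R_th = Ra‖Rb = (4.59 × 56.7)/61.29 = 4.25 kΩ.

V_th = 26.0 V, R_th = 4.25 kΩ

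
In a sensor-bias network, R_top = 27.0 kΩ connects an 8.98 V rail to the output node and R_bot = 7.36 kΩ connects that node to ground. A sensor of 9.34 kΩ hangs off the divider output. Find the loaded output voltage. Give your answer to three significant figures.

V_out ≈ 1.19 V

The load sits in parallel with R_bot: R_bot‖R_L = (7.36 × 9.34) / (7.36 + 9.34) = 4.116 kΩ.
V_out = 8.98 × 4.116 / (27.0 + 4.116) = 8.98 × 4.116/31.12 = 1.19 V.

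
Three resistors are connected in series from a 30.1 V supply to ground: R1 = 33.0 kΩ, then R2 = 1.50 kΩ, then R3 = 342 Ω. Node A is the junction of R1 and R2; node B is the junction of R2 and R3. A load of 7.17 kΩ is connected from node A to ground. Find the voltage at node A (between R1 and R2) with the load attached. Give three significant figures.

Below node A the series string R2+R3 = 1842 Ω sits in parallel with the 7170 Ω load: 1466 Ω.
V_A = 30.1 × 1466/(33000 + 1466) = 1.28 V.

V ≈ 1.28 V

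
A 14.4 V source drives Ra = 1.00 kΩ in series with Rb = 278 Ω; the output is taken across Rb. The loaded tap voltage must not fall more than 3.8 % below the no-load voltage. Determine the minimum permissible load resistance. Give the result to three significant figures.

R_L(min) ≈ 5.51 kΩ

Output resistance R_th = Ra‖Rb = (1000 × 278)/1278 = 217.5 Ω.
The fractional drop is R_th/(R_th + R_L); requiring this ≤ 0.0380 gives R_L ≥ R_th(1/0.0380 − 1) = 217.5 × 25.32 = 5.51 kΩ.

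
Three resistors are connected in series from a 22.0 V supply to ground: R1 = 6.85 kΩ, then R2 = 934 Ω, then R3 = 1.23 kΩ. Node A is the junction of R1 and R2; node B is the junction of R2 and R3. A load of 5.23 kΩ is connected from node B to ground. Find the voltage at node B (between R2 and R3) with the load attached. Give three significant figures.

V ≈ 2.50 V

At node B, R3 is in parallel with the load: R3‖R_L = 995.8 Ω.
Below node A the resistance is R2 + (R3‖R_L) = 1930 Ω, so V_A = 22.0 × 1930/8780 = 4.836 V.
Then V_B = V_A × (R3‖R_L)/(R2 + R3‖R_L) = 4.836 × 995.8/1930 = 2.50 V.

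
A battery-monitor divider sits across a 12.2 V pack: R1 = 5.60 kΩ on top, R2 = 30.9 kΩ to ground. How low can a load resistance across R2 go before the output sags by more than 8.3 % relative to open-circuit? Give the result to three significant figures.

R_L(min) ≈ 52.4 kΩ

Output resistance R_th = R1‖R2 = (5.60 × 30.9)/36.50 = 4.741 kΩ.
The fractional drop is R_th/(R_th + R_L); requiring this ≤ 0.0830 gives R_L ≥ R_th(1/0.0830 − 1) = 4.741 × 11.05 = 52.4 kΩ.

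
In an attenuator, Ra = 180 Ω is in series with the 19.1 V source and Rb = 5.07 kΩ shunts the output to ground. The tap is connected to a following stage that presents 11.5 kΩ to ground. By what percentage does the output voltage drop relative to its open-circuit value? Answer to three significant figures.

1.49 %

The divider's output (Thévenin) resistance is Ra‖Rb = 173.8 Ω.
Fractional drop under load = R_th/(R_th + R_L) = 173.8 / (173.8 + 11500) = 0.01489.
So the output falls by 1.49 %.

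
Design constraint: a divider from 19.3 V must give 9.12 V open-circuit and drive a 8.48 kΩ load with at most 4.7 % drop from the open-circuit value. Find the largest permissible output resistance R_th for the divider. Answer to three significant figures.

R_th ≤ 418 Ω

Loading drop = R_th/(R_th + R_L) ≤ 0.0470, so R_th ≤ R_L · ε/(1−ε) = 8.48 kΩ × 0.0470/0.9530 = 418 Ω.
(Any R1, R2 with R2/(R1+R2) = 0.473 and R1‖R2 ≤ 418 Ω will meet the spec.)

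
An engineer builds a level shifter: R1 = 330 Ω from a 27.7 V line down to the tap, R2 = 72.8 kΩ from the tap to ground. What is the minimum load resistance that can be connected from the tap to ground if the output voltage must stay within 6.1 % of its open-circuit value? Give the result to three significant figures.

Output resistance R_th = R1‖R2 = (330 × 72800)/73130 = 328.5 Ω.
The fractional drop is R_th/(R_th + R_L); requiring this ≤ 0.0610 gives R_L ≥ R_th(1/0.0610 − 1) = 328.5 × 15.39 = 5.06 kΩ.

R_L(min) ≈ 5.06 kΩ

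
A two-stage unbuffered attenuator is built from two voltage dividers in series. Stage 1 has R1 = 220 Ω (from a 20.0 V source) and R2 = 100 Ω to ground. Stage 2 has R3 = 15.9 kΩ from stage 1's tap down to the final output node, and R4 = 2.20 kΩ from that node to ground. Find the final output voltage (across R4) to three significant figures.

V_out ≈ 0.757 V

Stage 2 presents R3+R4 = 18100 Ω as a load on stage 1's tap.
Stage 1's lower leg becomes R2‖(R3+R4) = 99.45 Ω, so V_mid = 20.0 × 99.45/319.5 = 6.226 V.
Stage 2 is itself unloaded: V_out = V_mid × R4/(R3+R4) = 6.226 × 2200/18100 = 0.757 V.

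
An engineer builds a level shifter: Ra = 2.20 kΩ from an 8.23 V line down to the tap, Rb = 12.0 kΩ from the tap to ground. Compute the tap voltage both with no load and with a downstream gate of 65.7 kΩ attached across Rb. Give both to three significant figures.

Open-circuit: V = 8.23 × 12.0/(2.20 + 12.0) = 6.95 V.
With the load, Rb becomes Rb‖R_L = 10.15 kΩ, so V = 8.23 × 10.15/12.35 = 6.76 V.

Unloaded: 6.95 V; loaded: 6.76 V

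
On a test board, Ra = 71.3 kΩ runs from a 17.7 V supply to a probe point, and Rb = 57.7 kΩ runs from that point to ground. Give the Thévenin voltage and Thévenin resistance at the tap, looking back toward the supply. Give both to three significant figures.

V_th = 7.92 V, R_th = 31.9 kΩ

V_th is the open-circuit tap voltage: 17.7 × 57.7/(71.3 + 57.7) = 7.92 V.
With the supply zeroed, Ra and Rb appear in parallel from the tap: R_th = Ra‖Rb = (71.3 × 57.7)/129.0 = 31.9 kΩ.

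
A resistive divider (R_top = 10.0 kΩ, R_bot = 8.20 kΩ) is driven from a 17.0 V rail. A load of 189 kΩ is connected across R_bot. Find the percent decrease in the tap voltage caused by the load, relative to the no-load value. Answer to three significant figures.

The divider's output (Thévenin) resistance is R_top‖R_bot = 4.505 kΩ.
Fractional drop under load = R_th/(R_th + R_L) = 4.505 / (4.505 + 189) = 0.02328.
So the output falls by 2.33 %.

2.33 %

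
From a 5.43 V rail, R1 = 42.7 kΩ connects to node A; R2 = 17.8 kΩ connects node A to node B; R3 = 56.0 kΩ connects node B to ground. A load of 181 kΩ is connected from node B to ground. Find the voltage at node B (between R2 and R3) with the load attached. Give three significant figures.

At node B, R3 is in parallel with the load: R3‖R_L = 42.77 kΩ.
Below node A the resistance is R2 + (R3‖R_L) = 60.57 kΩ, so V_A = 5.43 × 60.57/103.3 = 3.185 V.
Then V_B = V_A × (R3‖R_L)/(R2 + R3‖R_L) = 3.185 × 42.77/60.57 = 2.25 V.

V ≈ 2.25 V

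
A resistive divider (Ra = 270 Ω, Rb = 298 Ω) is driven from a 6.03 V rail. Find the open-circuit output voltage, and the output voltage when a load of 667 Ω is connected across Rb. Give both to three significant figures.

Unloaded: 3.16 V; loaded: 2.61 V

Open-circuit: V = 6.03 × 298/(270 + 298) = 3.16 V.
With the load, Rb becomes Rb‖R_L = 206.0 Ω, so V = 6.03 × 206.0/476.0 = 2.61 V.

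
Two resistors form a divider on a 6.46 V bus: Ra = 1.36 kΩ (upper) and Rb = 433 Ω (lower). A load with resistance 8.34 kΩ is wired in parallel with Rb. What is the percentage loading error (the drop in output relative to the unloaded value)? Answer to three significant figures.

The divider's output (Thévenin) resistance is Ra‖Rb = 328.4 Ω.
Fractional drop under load = R_th/(R_th + R_L) = 328.4 / (328.4 + 8340) = 0.03789.
So the output falls by 3.79 %.

3.79 %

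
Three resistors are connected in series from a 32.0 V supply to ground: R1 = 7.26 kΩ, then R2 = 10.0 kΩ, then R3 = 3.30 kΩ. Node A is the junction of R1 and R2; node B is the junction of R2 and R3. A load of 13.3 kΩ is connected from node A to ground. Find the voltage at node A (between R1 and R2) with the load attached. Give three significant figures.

V ≈ 15.3 V

Below node A the series string R2+R3 = 13.30 kΩ sits in parallel with the 13.3 kΩ load: 6.650 kΩ.
V_A = 32.0 × 6.650/(7.26 + 6.650) = 15.3 V.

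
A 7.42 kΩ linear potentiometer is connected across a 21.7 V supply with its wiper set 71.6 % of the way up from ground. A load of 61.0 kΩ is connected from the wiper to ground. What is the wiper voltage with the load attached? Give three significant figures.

The wiper splits the pot into (1−α)R = 2.107 kΩ above and αR = 5.313 kΩ below.
Lower section ‖ load = 4.887 kΩ.
V_wiper = 21.7 × 4.887/(2.107 + 4.887) = 15.2 V.

V ≈ 15.2 V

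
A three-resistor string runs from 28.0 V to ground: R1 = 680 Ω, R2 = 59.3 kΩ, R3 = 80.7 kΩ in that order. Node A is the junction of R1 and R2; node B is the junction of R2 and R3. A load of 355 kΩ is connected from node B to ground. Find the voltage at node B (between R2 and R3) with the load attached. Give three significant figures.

V ≈ 14.6 V

At node B, R3 is in parallel with the load: R3‖R_L = 65750 Ω.
Below node A the resistance is R2 + (R3‖R_L) = 125100 Ω, so V_A = 28.0 × 125100/125700 = 27.85 V.
Then V_B = V_A × (R3‖R_L)/(R2 + R3‖R_L) = 27.85 × 65750/125100 = 14.6 V.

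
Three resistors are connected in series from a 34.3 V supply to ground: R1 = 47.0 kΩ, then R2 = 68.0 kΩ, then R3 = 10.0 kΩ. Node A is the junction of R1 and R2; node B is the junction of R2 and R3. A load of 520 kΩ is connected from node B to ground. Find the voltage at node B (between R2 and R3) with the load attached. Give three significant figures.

V ≈ 2.70 V

At node B, R3 is in parallel with the load: R3‖R_L = 9.811 kΩ.
Below node A the resistance is R2 + (R3‖R_L) = 77.81 kΩ, so V_A = 34.3 × 77.81/124.8 = 21.38 V.
Then V_B = V_A × (R3‖R_L)/(R2 + R3‖R_L) = 21.38 × 9.811/77.81 = 2.70 V.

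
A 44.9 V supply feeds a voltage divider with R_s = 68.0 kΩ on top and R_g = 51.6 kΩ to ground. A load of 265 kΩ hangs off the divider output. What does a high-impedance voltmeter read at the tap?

V_out ≈ 17.4 V

The load sits in parallel with R_g: R_g‖R_L = (51.6 × 265) / (51.6 + 265) = 43.19 kΩ.
V_out = 44.9 × 43.19 / (68.0 + 43.19) = 44.9 × 43.19/111.2 = 17.4 V.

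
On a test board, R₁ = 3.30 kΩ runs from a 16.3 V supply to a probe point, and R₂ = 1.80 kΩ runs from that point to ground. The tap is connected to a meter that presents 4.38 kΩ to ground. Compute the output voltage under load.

The load sits in parallel with R₂: R₂‖R_L = (1.80 × 4.38) / (1.80 + 4.38) = 1.276 kΩ.
V_out = 16.3 × 1.276 / (3.30 + 1.276) = 16.3 × 1.276/4.576 = 4.54 V.
(Unloaded it would have been 5.75 V.)

V_out ≈ 4.54 V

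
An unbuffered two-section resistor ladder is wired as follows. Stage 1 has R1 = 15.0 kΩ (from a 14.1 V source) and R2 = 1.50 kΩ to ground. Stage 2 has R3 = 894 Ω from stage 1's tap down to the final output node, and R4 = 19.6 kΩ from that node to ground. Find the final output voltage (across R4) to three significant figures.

Stage 2 presents R3+R4 = 20490 Ω as a load on stage 1's tap.
Stage 1's lower leg becomes R2‖(R3+R4) = 1398 Ω, so V_mid = 14.1 × 1398/16400 = 1.202 V.
Stage 2 is itself unloaded: V_out = V_mid × R4/(R3+R4) = 1.202 × 19600/20490 = 1.15 V.

V_out ≈ 1.15 V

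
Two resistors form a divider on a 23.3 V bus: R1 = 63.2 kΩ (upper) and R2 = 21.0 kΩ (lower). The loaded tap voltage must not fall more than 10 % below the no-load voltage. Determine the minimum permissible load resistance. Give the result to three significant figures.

Output resistance R_th = R1‖R2 = (63.2 × 21.0)/84.20 = 15.76 kΩ.
The fractional drop is R_th/(R_th + R_L); requiring this ≤ 0.100 gives R_L ≥ R_th(1/0.100 − 1) = 15.76 × 9.000 = 142 kΩ.

R_L(min) ≈ 142 kΩ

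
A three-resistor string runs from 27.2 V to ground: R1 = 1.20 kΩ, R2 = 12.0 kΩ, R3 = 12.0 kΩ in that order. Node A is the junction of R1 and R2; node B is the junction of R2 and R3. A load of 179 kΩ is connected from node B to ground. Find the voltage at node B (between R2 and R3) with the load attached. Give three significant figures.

At node B, R3 is in parallel with the load: R3‖R_L = 11.25 kΩ.
Below node A the resistance is R2 + (R3‖R_L) = 23.25 kΩ, so V_A = 27.2 × 23.25/24.45 = 25.86 V.
Then V_B = V_A × (R3‖R_L)/(R2 + R3‖R_L) = 25.86 × 11.25/23.25 = 12.5 V.

V ≈ 12.5 V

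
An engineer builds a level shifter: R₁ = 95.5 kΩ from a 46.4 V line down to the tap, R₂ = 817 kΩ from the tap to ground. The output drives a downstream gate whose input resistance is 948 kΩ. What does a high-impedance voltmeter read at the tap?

V_out ≈ 38.1 V

The load sits in parallel with R₂: R₂‖R_L = (817 × 948) / (817 + 948) = 438.8 kΩ.
V_out = 46.4 × 438.8 / (95.5 + 438.8) = 46.4 × 438.8/534.3 = 38.1 V.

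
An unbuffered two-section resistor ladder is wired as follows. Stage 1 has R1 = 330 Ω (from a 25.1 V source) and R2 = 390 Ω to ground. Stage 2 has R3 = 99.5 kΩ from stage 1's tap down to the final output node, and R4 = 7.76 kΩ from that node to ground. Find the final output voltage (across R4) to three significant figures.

Stage 2 presents R3+R4 = 107300 Ω as a load on stage 1's tap.
Stage 1's lower leg becomes R2‖(R3+R4) = 388.6 Ω, so V_mid = 25.1 × 388.6/718.6 = 13.57 V.
Stage 2 is itself unloaded: V_out = V_mid × R4/(R3+R4) = 13.57 × 7760/107300 = 0.982 V.

V_out ≈ 0.982 V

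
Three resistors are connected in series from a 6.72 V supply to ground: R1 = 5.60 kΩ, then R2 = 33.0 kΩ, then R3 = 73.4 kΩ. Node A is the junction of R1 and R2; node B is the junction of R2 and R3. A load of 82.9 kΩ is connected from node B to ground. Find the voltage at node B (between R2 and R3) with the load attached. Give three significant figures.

At node B, R3 is in parallel with the load: R3‖R_L = 38.93 kΩ.
Below node A the resistance is R2 + (R3‖R_L) = 71.93 kΩ, so V_A = 6.72 × 71.93/77.53 = 6.235 V.
Then V_B = V_A × (R3‖R_L)/(R2 + R3‖R_L) = 6.235 × 38.93/71.93 = 3.37 V.

V ≈ 3.37 V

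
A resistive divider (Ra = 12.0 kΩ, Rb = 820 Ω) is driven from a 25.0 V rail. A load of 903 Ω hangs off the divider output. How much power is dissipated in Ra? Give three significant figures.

P ≈ 48.5 mW

Total resistance from the source is Ra + (Rb‖R_L) = 12430 Ω, so I = 25.0/12430 Ω = 2.011 mA.
P = I²·Ra = (2.011 mA)² × 12.0 kΩ = 48.5 mW.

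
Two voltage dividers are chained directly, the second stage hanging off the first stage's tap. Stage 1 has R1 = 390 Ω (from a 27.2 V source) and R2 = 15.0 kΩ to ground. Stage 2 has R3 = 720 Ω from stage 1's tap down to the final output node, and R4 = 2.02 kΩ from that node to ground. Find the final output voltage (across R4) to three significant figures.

Stage 2 presents R3+R4 = 2740 Ω as a load on stage 1's tap.
Stage 1's lower leg becomes R2‖(R3+R4) = 2317 Ω, so V_mid = 27.2 × 2317/2707 = 23.28 V.
Stage 2 is itself unloaded: V_out = V_mid × R4/(R3+R4) = 23.28 × 2020/2740 = 17.2 V.

V_out ≈ 17.2 V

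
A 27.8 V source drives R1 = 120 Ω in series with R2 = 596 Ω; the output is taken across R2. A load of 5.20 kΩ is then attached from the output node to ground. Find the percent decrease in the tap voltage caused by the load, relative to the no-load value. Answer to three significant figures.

The divider's output (Thévenin) resistance is R1‖R2 = 99.89 Ω.
Fractional drop under load = R_th/(R_th + R_L) = 99.89 / (99.89 + 5200) = 0.01885.
So the output falls by 1.88 %.

1.88 %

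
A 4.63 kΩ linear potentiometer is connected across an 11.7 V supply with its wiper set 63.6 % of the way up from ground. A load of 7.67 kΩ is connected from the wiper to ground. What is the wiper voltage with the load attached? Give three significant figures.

The wiper splits the pot into (1−α)R = 1.685 kΩ above and αR = 2.945 kΩ below.
Lower section ‖ load = 2.128 kΩ.
V_wiper = 11.7 × 2.128/(1.685 + 2.128) = 6.53 V.

V ≈ 6.53 V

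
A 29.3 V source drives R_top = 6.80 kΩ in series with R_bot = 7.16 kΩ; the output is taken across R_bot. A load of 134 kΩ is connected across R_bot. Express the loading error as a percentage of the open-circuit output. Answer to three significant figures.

2.54 %

The divider's output (Thévenin) resistance is R_top‖R_bot = 3.488 kΩ.
Fractional drop under load = R_th/(R_th + R_L) = 3.488 / (3.488 + 134) = 0.02537.
So the output falls by 2.54 %.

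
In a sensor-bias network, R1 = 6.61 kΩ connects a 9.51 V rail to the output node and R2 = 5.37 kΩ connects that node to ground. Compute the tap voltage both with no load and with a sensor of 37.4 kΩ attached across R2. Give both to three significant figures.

Open-circuit: V = 9.51 × 5.37/(6.61 + 5.37) = 4.26 V.
With the load, R2 becomes R2‖R_L = 4.696 kΩ, so V = 9.51 × 4.696/11.31 = 3.95 V.

Unloaded: 4.26 V; loaded: 3.95 V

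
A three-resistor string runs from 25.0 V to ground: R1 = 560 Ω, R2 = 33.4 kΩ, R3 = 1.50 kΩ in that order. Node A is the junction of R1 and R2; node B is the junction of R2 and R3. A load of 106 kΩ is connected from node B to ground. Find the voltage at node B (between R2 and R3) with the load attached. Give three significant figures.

V ≈ 1.04 V

At node B, R3 is in parallel with the load: R3‖R_L = 1479 Ω.
Below node A the resistance is R2 + (R3‖R_L) = 34880 Ω, so V_A = 25.0 × 34880/35440 = 24.60 V.
Then V_B = V_A × (R3‖R_L)/(R2 + R3‖R_L) = 24.60 × 1479/34880 = 1.04 V.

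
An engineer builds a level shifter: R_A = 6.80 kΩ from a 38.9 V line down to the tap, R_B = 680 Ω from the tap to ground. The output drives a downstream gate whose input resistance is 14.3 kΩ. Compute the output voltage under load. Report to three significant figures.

The load sits in parallel with R_B: R_B‖R_L = (680 × 14300) / (680 + 14300) = 649.1 Ω.
V_out = 38.9 × 649.1 / (6800 + 649.1) = 38.9 × 649.1/7449 = 3.39 V.
(Unloaded it would have been 3.54 V.)

V_out ≈ 3.39 V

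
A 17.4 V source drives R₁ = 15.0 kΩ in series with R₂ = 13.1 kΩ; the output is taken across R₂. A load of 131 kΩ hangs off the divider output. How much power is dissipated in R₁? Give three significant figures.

Total resistance from the source is R₁ + (R₂‖R_L) = 26.91 kΩ, so I = 17.4/26.91 kΩ = 0.6466 mA.
P = I²·R₁ = (0.6466 mA)² × 15.0 kΩ = 6.27 mW.

P ≈ 6.27 mW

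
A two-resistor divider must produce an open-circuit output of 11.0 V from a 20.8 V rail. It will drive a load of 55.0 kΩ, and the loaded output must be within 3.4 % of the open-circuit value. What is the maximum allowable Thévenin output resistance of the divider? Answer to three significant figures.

Loading drop = R_th/(R_th + R_L) ≤ 0.0340, so R_th ≤ R_L · ε/(1−ε) = 55.0 kΩ × 0.0340/0.9660 = 1.94 kΩ.
(Any R1, R2 with R2/(R1+R2) = 0.529 and R1‖R2 ≤ 1.94 kΩ will meet the spec.)

R_th ≤ 1.94 kΩ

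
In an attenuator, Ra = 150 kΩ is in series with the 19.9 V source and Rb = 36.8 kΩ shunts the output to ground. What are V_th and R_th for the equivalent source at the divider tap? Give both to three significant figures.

V_th = 3.92 V, R_th = 29.6 kΩ

V_th is the open-circuit tap voltage: 19.9 × 36.8/(150 + 36.8) = 3.92 V.
With the supply zeroed, Ra and Rb appear in parallel from the tap: R_th = Ra‖Rb = (150 × 36.8)/186.8 = 29.6 kΩ.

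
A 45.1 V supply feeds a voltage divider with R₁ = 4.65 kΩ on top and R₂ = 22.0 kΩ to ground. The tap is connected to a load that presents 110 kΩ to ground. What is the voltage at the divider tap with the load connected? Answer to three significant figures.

The load sits in parallel with R₂: R₂‖R_L = (22.0 × 110) / (22.0 + 110) = 18.33 kΩ.
V_out = 45.1 × 18.33 / (4.65 + 18.33) = 45.1 × 18.33/22.98 = 36.0 V.

V_out ≈ 36.0 V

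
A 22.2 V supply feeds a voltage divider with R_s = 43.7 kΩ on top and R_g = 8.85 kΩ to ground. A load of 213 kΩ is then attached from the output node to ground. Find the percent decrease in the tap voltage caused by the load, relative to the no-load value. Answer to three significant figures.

3.34 %

The divider's output (Thévenin) resistance is R_s‖R_g = 7.360 kΩ.
Fractional drop under load = R_th/(R_th + R_L) = 7.360 / (7.360 + 213) = 0.03340.
So the output falls by 3.34 %.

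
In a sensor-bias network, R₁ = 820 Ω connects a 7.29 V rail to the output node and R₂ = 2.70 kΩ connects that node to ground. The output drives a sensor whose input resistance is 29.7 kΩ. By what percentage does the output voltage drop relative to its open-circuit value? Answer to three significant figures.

The divider's output (Thévenin) resistance is R₁‖R₂ = 629.0 Ω.
Fractional drop under load = R_th/(R_th + R_L) = 629.0 / (629.0 + 29700) = 0.02074.
So the output falls by 2.07 %.

2.07 %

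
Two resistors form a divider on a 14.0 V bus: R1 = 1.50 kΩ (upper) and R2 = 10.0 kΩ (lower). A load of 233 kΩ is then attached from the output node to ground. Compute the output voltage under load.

V_out ≈ 12.1 V

The load sits in parallel with R2: R2‖R_L = (10.0 × 233) / (10.0 + 233) = 9.588 kΩ.
V_out = 14.0 × 9.588 / (1.50 + 9.588) = 14.0 × 9.588/11.09 = 12.1 V.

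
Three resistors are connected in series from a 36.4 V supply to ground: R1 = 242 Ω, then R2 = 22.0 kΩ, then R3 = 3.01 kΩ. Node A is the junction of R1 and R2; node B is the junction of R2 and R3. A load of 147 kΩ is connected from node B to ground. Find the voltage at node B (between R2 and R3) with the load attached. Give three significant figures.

At node B, R3 is in parallel with the load: R3‖R_L = 2950 Ω.
Below node A the resistance is R2 + (R3‖R_L) = 24950 Ω, so V_A = 36.4 × 24950/25190 = 36.05 V.
Then V_B = V_A × (R3‖R_L)/(R2 + R3‖R_L) = 36.05 × 2950/24950 = 4.26 V.

V ≈ 4.26 V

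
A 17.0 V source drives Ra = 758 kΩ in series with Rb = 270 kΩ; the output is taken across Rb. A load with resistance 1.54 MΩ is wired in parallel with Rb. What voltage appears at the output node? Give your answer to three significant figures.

V_out ≈ 3.95 V

The load sits in parallel with Rb: Rb‖R_L = (270 × 1540) / (270 + 1540) = 229.7 kΩ.
V_out = 17.0 × 229.7 / (758 + 229.7) = 17.0 × 229.7/987.7 = 3.95 V.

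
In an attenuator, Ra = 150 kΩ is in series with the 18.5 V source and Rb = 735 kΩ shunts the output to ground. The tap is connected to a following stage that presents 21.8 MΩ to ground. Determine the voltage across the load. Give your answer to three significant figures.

V_out ≈ 15.3 V

The load sits in parallel with Rb: Rb‖R_L = (735 × 21800) / (735 + 21800) = 711.0 kΩ.
V_out = 18.5 × 711.0 / (150 + 711.0) = 18.5 × 711.0/861.0 = 15.3 V.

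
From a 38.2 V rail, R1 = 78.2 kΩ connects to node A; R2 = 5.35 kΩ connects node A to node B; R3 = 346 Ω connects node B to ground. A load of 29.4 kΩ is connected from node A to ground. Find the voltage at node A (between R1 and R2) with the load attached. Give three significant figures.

Below node A the series string R2+R3 = 5696 Ω sits in parallel with the 29400 Ω load: 4772 Ω.
V_A = 38.2 × 4772/(78200 + 4772) = 2.20 V.

V ≈ 2.20 V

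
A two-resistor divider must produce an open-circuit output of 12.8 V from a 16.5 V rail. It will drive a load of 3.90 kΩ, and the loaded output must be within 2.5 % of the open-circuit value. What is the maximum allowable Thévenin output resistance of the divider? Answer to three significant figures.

Loading drop = R_th/(R_th + R_L) ≤ 0.0250, so R_th ≤ R_L · ε/(1−ε) = 3.90 kΩ × 0.0250/0.9750 = 100 Ω.

R_th ≤ 100 Ω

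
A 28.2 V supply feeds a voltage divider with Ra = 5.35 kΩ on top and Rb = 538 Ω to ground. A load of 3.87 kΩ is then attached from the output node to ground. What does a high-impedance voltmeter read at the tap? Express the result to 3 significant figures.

The load sits in parallel with Rb: Rb‖R_L = (538 × 3870) / (538 + 3870) = 472.3 Ω.
V_out = 28.2 × 472.3 / (5350 + 472.3) = 28.2 × 472.3/5822 = 2.29 V.
(Unloaded it would have been 2.58 V.)

V_out ≈ 2.29 V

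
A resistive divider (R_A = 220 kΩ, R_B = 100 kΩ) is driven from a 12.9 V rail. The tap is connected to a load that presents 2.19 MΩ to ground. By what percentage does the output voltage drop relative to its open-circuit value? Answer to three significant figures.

The divider's output (Thévenin) resistance is R_A‖R_B = 68.75 kΩ.
Fractional drop under load = R_th/(R_th + R_L) = 68.75 / (68.75 + 2190) = 0.03044.
So the output falls by 3.04 %.

3.04 %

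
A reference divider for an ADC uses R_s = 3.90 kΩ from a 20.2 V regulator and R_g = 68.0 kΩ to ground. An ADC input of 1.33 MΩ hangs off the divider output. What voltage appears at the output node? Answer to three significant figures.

The load sits in parallel with R_g: R_g‖R_L = (68.0 × 1330) / (68.0 + 1330) = 64.69 kΩ.
V_out = 20.2 × 64.69 / (3.90 + 64.69) = 20.2 × 64.69/68.59 = 19.1 V.

V_out ≈ 19.1 V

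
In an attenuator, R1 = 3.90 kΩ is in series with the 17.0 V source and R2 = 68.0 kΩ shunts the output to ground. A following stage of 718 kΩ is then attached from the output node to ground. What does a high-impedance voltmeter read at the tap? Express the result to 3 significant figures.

V_out ≈ 16.0 V

The load sits in parallel with R2: R2‖R_L = (68.0 × 718) / (68.0 + 718) = 62.12 kΩ.
V_out = 17.0 × 62.12 / (3.90 + 62.12) = 17.0 × 62.12/66.02 = 16.0 V.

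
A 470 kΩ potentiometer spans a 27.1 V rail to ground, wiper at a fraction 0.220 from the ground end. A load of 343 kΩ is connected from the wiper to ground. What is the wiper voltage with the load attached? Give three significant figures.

V ≈ 4.83 V

The wiper splits the pot into (1−α)R = 366.6 kΩ above and αR = 103.4 kΩ below.
Lower section ‖ load = 79.45 kΩ.
V_wiper = 27.1 × 79.45/(366.6 + 79.45) = 4.83 V.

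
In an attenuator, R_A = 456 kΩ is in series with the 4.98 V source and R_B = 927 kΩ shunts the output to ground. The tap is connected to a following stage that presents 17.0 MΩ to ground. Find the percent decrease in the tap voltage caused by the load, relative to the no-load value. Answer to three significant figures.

1.77 %

The divider's output (Thévenin) resistance is R_A‖R_B = 305.6 kΩ.
Fractional drop under load = R_th/(R_th + R_L) = 305.6 / (305.6 + 17000) = 0.01766.
So the output falls by 1.77 %.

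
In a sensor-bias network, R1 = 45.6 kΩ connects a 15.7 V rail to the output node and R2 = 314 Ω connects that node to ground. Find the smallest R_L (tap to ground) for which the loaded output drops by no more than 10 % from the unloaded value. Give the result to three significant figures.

R_L(min) ≈ 2.81 kΩ

Output resistance R_th = R1‖R2 = (45600 × 314)/45910 = 311.9 Ω.
The fractional drop is R_th/(R_th + R_L); requiring this ≤ 0.100 gives R_L ≥ R_th(1/0.100 − 1) = 311.9 × 9.000 = 2.81 kΩ.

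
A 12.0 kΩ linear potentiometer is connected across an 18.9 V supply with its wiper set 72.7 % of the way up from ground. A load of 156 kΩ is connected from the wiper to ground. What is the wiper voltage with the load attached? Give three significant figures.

V ≈ 13.5 V

The wiper splits the pot into (1−α)R = 3.276 kΩ above and αR = 8.724 kΩ below.
Lower section ‖ load = 8.262 kΩ.
V_wiper = 18.9 × 8.262/(3.276 + 8.262) = 13.5 V.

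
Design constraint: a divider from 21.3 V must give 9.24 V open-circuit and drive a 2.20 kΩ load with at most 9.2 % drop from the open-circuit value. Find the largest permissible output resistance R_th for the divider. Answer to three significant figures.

Loading drop = R_th/(R_th + R_L) ≤ 0.0920, so R_th ≤ R_L · ε/(1−ε) = 2.20 kΩ × 0.0920/0.9080 = 223 Ω.
(Any R1, R2 with R2/(R1+R2) = 0.434 and R1‖R2 ≤ 223 Ω will meet the spec.)

R_th ≤ 223 Ω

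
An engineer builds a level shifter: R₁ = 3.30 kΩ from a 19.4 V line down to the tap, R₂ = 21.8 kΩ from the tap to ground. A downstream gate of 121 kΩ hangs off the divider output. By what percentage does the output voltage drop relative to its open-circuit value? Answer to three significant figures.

2.31 %

The divider's output (Thévenin) resistance is R₁‖R₂ = 2.866 kΩ.
Fractional drop under load = R_th/(R_th + R_L) = 2.866 / (2.866 + 121) = 0.02314.
So the output falls by 2.31 %.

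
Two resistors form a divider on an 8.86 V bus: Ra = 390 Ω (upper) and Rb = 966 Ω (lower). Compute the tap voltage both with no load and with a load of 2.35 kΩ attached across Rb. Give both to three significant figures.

Unloaded: 6.31 V; loaded: 5.64 V

Open-circuit: V = 8.86 × 966/(390 + 966) = 6.31 V.
With the load, Rb becomes Rb‖R_L = 684.6 Ω, so V = 8.86 × 684.6/1075 = 5.64 V.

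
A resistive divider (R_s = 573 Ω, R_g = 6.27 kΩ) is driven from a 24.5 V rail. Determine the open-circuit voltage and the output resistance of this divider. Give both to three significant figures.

V_th is the open-circuit tap voltage: 24.5 × 6270/(573 + 6270) = 22.4 V.
With the supply zeroed, R_s and R_g appear in parallel from the tap: R_th = R_s‖R_g = (573 × 6270)/6843 = 525 Ω.

V_th = 22.4 V, R_th = 525 Ω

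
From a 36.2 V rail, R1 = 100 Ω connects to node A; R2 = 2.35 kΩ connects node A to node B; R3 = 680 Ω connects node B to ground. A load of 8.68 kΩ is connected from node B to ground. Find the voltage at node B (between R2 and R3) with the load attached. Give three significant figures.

At node B, R3 is in parallel with the load: R3‖R_L = 630.6 Ω.
Below node A the resistance is R2 + (R3‖R_L) = 2981 Ω, so V_A = 36.2 × 2981/3081 = 35.02 V.
Then V_B = V_A × (R3‖R_L)/(R2 + R3‖R_L) = 35.02 × 630.6/2981 = 7.41 V.

V ≈ 7.41 V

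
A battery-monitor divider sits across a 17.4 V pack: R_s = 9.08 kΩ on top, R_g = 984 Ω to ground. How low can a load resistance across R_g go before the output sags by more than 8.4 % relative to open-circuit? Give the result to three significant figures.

R_L(min) ≈ 9.68 kΩ

Output resistance R_th = R_s‖R_g = (9080 × 984)/10060 = 887.8 Ω.
The fractional drop is R_th/(R_th + R_L); requiring this ≤ 0.0840 gives R_L ≥ R_th(1/0.0840 − 1) = 887.8 × 10.90 = 9.68 kΩ.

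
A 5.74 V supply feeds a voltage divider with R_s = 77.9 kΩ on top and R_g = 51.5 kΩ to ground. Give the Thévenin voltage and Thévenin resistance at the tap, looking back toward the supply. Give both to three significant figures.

V_th = 2.28 V, R_th = 31.0 kΩ

V_th is the open-circuit tap voltage: 5.74 × 51.5/(77.9 + 51.5) = 2.28 V.
With the supply zeroed, R_s and R_g appear in parallel from the tap: R_th = R_s‖R_g = (77.9 × 51.5)/129.4 = 31.0 kΩ.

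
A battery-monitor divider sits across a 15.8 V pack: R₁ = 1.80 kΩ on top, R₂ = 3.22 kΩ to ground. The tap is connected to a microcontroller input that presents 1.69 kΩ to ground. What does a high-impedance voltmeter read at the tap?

V_out ≈ 6.02 V

The load sits in parallel with R₂: R₂‖R_L = (3.22 × 1.69) / (3.22 + 1.69) = 1.108 kΩ.
V_out = 15.8 × 1.108 / (1.80 + 1.108) = 15.8 × 1.108/2.908 = 6.02 V.
(Unloaded it would have been 10.1 V.)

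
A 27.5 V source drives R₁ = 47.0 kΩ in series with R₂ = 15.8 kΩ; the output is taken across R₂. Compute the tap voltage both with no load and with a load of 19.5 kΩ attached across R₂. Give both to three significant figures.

Unloaded: 6.92 V; loaded: 4.31 V

Open-circuit: V = 27.5 × 15.8/(47.0 + 15.8) = 6.92 V.
With the load, R₂ becomes R₂‖R_L = 8.728 kΩ, so V = 27.5 × 8.728/55.73 = 4.31 V.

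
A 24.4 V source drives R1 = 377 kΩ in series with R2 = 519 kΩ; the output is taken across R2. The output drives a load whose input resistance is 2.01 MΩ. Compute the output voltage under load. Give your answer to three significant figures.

V_out ≈ 12.7 V

The load sits in parallel with R2: R2‖R_L = (519 × 2010) / (519 + 2010) = 412.5 kΩ.
V_out = 24.4 × 412.5 / (377 + 412.5) = 24.4 × 412.5/789.5 = 12.7 V.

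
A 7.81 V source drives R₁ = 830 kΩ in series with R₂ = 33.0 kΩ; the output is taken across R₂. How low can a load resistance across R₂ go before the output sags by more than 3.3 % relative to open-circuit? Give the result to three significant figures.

Output resistance R_th = R₁‖R₂ = (830 × 33.0)/863.0 = 31.74 kΩ.
The fractional drop is R_th/(R_th + R_L); requiring this ≤ 0.0330 gives R_L ≥ R_th(1/0.0330 − 1) = 31.74 × 29.30 = 930 kΩ.

R_L(min) ≈ 930 kΩ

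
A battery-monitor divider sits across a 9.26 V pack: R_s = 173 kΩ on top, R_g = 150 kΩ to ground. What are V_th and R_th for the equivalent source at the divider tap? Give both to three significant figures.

V_th is the open-circuit tap voltage: 9.26 × 150/(173 + 150) = 4.30 V.
With the supply zeroed, R_s and R_g appear in parallel from the tap: R_th = R_s‖R_g = (173 × 150)/323.0 = 80.3 kΩ.

V_th = 4.30 V, R_th = 80.3 kΩ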